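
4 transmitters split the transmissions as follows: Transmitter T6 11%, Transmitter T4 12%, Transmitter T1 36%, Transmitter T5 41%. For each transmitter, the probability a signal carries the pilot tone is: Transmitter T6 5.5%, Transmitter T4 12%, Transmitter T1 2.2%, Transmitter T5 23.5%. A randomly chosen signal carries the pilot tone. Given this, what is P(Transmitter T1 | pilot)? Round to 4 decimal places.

0.0635

Compute prior × likelihood for every hypothesis:
  Transmitter T6: 0.11 × 0.055 = 0.00605
  Transmitter T4: 0.12 × 0.12 = 0.0144
  Transmitter T1: 0.36 × 0.022 = 0.00792
  Transmitter T5: 0.41 × 0.235 = 0.09635
Total = 0.12472.
P(Transmitter T1 | evidence) = 0.00792 / 0.12472 ≈ 0.0635.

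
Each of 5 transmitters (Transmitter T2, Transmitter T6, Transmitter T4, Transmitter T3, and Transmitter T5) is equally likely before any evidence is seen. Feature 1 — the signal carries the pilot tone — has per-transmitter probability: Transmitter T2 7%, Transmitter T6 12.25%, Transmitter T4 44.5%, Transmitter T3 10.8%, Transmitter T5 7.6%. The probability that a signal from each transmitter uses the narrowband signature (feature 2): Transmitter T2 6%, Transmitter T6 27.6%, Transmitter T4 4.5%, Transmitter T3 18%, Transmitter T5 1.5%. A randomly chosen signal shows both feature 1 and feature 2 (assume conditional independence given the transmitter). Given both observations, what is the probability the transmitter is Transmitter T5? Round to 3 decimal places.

Since the prior is uniform, the posterior is proportional to the likelihood:
  Transmitter T2: 0.07 × 0.06 = 0.0042
  Transmitter T6: 0.1225 × 0.276 = 0.03381
  Transmitter T4: 0.445 × 0.045 = 0.020025
  Transmitter T3: 0.108 × 0.18 = 0.01944
  Transmitter T5: 0.076 × 0.015 = 0.00114
Total = 0.078615.
P(Transmitter T5 | evidence) = 0.00114 / 0.078615 ≈ 0.015.

0.015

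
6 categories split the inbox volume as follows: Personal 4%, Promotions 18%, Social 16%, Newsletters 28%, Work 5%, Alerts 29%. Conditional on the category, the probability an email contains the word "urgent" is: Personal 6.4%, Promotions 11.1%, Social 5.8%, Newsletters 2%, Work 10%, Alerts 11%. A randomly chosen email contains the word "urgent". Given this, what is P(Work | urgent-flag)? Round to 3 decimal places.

By Bayes' rule, posterior ∝ prior × likelihood:
  Personal: 0.04 × 0.064 = 0.00256
  Promotions: 0.18 × 0.111 = 0.01998
  Social: 0.16 × 0.058 = 0.00928
  Newsletters: 0.28 × 0.02 = 0.0056
  Work: 0.05 × 0.1 = 0.005
  Alerts: 0.29 × 0.11 = 0.0319
Sum = 0.07432.
P(Work | evidence) = 0.005 / 0.07432 ≈ 0.067.

0.067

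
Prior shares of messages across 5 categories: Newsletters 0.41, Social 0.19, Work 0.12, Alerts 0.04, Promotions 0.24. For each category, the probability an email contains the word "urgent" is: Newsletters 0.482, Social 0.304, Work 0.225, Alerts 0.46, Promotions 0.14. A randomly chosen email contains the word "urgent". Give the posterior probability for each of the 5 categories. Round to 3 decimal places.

Newsletters 0.591, Social 0.173, Work 0.081, Alerts 0.055, Promotions 0.100

Compute prior × likelihood for every hypothesis:
  Newsletters: 0.41 × 0.482 = 0.19762
  Social: 0.19 × 0.304 = 0.05776
  Work: 0.12 × 0.225 = 0.027
  Alerts: 0.04 × 0.46 = 0.0184
  Promotions: 0.24 × 0.14 = 0.0336
Total = 0.33438.
P(Newsletters | urgent-flag) = 0.19762/0.33438 ≈ 0.591
P(Social | urgent-flag) = 0.05776/0.33438 ≈ 0.173
P(Work | urgent-flag) = 0.027/0.33438 ≈ 0.081
P(Alerts | urgent-flag) = 0.0184/0.33438 ≈ 0.055
P(Promotions | urgent-flag) = 0.0336/0.33438 ≈ 0.100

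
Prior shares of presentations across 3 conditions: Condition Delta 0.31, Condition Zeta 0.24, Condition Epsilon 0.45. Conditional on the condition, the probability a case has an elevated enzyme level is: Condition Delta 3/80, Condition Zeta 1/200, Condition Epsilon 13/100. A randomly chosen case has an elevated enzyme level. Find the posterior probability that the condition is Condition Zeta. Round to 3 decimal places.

Compute prior × likelihood for every hypothesis:
  Condition Delta: 0.31 × 0.0375 = 0.011625
  Condition Zeta: 0.24 × 0.005 = 0.0012
  Condition Epsilon: 0.45 × 0.13 = 0.0585
Normalizing constant = 0.071325.
P(Condition Zeta | evidence) = 0.0012 / 0.071325 ≈ 0.017.

0.017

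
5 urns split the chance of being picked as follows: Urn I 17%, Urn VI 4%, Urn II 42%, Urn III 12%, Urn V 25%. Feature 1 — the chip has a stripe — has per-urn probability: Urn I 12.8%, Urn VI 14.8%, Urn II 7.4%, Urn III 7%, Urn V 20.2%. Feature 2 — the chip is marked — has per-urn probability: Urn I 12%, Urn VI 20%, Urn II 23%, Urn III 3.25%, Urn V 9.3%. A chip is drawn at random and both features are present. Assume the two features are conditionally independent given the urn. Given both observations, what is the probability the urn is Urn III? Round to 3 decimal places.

0.017

By Bayes' rule, posterior ∝ prior × likelihood:
  Urn I: 0.17 × 0.128 × 0.12 = 0.0026112
  Urn VI: 0.04 × 0.148 × 0.2 = 0.001184
  Urn II: 0.42 × 0.074 × 0.23 = 0.0071484
  Urn III: 0.12 × 0.07 × 0.0325 = 0.000273
  Urn V: 0.25 × 0.202 × 0.093 = 0.0046965
Sum = 0.0159131.
P(Urn III | evidence) = 0.000273 / 0.0159131 ≈ 0.017.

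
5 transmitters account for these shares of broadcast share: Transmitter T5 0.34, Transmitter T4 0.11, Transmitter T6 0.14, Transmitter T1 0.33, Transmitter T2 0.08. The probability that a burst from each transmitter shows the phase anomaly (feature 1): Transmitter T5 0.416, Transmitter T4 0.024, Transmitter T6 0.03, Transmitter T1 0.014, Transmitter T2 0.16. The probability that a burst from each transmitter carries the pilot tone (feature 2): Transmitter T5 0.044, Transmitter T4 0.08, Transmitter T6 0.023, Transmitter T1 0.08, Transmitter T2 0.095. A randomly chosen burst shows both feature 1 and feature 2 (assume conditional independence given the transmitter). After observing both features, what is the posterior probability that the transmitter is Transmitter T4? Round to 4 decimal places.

Compute prior × likelihood for every hypothesis:
  Transmitter T5: 0.34 × 0.416 × 0.044 = 0.00622336
  Transmitter T4: 0.11 × 0.024 × 0.08 = 0.0002112
  Transmitter T6: 0.14 × 0.03 × 0.023 = 0.0000966
  Transmitter T1: 0.33 × 0.014 × 0.08 = 0.0003696
  Transmitter T2: 0.08 × 0.16 × 0.095 = 0.001216
Total = 0.00811676.
P(Transmitter T4 | evidence) = 0.0002112 / 0.00811676 ≈ 0.0260.

0.0260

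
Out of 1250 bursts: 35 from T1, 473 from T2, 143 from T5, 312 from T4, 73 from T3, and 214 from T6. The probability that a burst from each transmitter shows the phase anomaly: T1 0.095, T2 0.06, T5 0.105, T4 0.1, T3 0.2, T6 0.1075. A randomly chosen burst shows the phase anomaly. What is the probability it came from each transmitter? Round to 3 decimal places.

T1 0.029, T2 0.246, T5 0.130, T4 0.270, T3 0.126, T6 0.199

Prior × likelihood for each hypothesis:
  T1: 0.028 × 0.095 = 0.00266
  T2: 0.3784 × 0.06 = 0.022704
  T5: 0.1144 × 0.105 = 0.012012
  T4: 0.2496 × 0.1 = 0.02496
  T3: 0.0584 × 0.2 = 0.01168
  T6: 0.1712 × 0.1075 = 0.018404
Sum = 0.09242.
P(T1 | anomaly) = 0.00266/0.09242 ≈ 0.029
P(T2 | anomaly) = 0.022704/0.09242 ≈ 0.246
P(T5 | anomaly) = 0.012012/0.09242 ≈ 0.130
P(T4 | anomaly) = 0.02496/0.09242 ≈ 0.270
P(T3 | anomaly) = 0.01168/0.09242 ≈ 0.126
P(T6 | anomaly) = 0.018404/0.09242 ≈ 0.199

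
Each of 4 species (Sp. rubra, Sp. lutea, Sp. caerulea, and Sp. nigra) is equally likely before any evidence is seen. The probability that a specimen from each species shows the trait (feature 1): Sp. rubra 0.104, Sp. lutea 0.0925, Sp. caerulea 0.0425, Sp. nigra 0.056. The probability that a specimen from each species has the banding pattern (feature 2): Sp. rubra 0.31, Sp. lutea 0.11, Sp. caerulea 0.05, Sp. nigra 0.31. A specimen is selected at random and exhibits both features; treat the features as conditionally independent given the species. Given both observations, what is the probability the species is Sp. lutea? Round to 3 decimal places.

With a uniform prior (1/4 each), posterior ∝ likelihood:
  Sp. rubra: 0.104 × 0.31 = 0.03224
  Sp. lutea: 0.0925 × 0.11 = 0.010175
  Sp. caerulea: 0.0425 × 0.05 = 0.002125
  Sp. nigra: 0.056 × 0.31 = 0.01736
Sum = 0.0619.
P(Sp. lutea | evidence) = 0.010175 / 0.0619 ≈ 0.164.

0.164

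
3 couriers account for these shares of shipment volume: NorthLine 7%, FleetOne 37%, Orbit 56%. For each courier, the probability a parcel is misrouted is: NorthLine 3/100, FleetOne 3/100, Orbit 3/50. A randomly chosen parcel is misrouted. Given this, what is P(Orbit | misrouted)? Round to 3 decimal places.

0.718

Prior × likelihood for each hypothesis:
  NorthLine: 0.07 × 0.03 = 0.0021
  FleetOne: 0.37 × 0.03 = 0.0111
  Orbit: 0.56 × 0.06 = 0.0336
Normalizing constant = 0.0468.
P(Orbit | evidence) = 0.0336 / 0.0468 ≈ 0.718.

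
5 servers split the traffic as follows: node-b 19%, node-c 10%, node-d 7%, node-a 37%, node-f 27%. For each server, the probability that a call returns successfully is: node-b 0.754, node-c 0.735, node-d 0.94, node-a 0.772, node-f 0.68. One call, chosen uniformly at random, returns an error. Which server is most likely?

node-f

Taking complements, P(error | each) = node-b 0.246, node-c 0.265, node-d 0.06, node-a 0.228, node-f 0.32.
Unnormalized posteriors (prior × likelihood):
  node-b: 0.19 × 0.246 = 0.04674
  node-c: 0.1 × 0.265 = 0.0265
  node-d: 0.07 × 0.06 = 0.0042
  node-a: 0.37 × 0.228 = 0.08436
  node-f: 0.27 × 0.32 = 0.0864
Total = 0.2482.
Largest term belongs to node-f, so node-f is most probable.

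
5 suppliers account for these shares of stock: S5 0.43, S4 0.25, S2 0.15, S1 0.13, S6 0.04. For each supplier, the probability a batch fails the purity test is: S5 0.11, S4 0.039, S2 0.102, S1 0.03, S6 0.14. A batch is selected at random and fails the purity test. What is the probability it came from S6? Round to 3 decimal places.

0.068

Prior × likelihood for each hypothesis:
  S5: 0.43 × 0.11 = 0.0473
  S4: 0.25 × 0.039 = 0.00975
  S2: 0.15 × 0.102 = 0.0153
  S1: 0.13 × 0.03 = 0.0039
  S6: 0.04 × 0.14 = 0.0056
Total = 0.08185.
P(S6 | evidence) = 0.0056 / 0.08185 ≈ 0.068.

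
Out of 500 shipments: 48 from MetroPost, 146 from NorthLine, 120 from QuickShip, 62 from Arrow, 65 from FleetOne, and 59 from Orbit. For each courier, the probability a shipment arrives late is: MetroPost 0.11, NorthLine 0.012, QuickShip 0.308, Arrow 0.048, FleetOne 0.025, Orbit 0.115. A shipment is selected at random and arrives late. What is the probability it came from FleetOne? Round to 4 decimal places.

0.0293

Prior × likelihood for each hypothesis:
  MetroPost: 0.096 × 0.11 = 0.01056
  NorthLine: 0.292 × 0.012 = 0.003504
  QuickShip: 0.24 × 0.308 = 0.07392
  Arrow: 0.124 × 0.048 = 0.005952
  FleetOne: 0.13 × 0.025 = 0.00325
  Orbit: 0.118 × 0.115 = 0.01357
Normalizing constant = 0.110756.
P(FleetOne | evidence) = 0.00325 / 0.110756 ≈ 0.0293.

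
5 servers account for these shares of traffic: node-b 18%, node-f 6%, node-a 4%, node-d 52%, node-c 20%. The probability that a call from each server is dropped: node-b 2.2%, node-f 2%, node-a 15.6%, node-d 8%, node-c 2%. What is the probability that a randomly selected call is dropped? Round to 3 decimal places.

Prior × likelihood for each hypothesis:
  node-b: 0.18 × 0.022 = 0.00396
  node-f: 0.06 × 0.02 = 0.0012
  node-a: 0.04 × 0.156 = 0.00624
  node-d: 0.52 × 0.08 = 0.0416
  node-c: 0.2 × 0.02 = 0.004
P(dropped) = 0.00396 + 0.0012 + 0.00624 + 0.0416 + 0.004 = 0.057 → 0.057.

0.057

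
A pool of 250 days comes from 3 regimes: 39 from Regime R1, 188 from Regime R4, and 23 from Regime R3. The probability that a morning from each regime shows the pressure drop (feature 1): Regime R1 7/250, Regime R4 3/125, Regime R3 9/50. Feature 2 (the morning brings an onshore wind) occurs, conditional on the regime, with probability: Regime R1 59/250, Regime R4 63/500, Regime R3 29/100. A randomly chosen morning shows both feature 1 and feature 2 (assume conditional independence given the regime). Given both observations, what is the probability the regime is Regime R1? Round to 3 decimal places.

Compute prior × likelihood for every hypothesis:
  Regime R1: 0.156 × 0.028 × 0.236 = 0.001030848
  Regime R4: 0.752 × 0.024 × 0.126 = 0.002274048
  Regime R3: 0.092 × 0.18 × 0.29 = 0.0048024
Total = 0.008107296.
P(Regime R1 | evidence) = 0.001030848 / 0.008107296 ≈ 0.127.

0.127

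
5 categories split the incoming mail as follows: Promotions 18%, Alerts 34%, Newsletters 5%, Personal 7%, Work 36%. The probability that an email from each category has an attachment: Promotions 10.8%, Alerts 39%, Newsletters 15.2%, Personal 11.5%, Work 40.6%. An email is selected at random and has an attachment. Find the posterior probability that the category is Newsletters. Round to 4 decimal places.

By Bayes' rule, posterior ∝ prior × likelihood:
  Promotions: 0.18 × 0.108 = 0.01944
  Alerts: 0.34 × 0.39 = 0.1326
  Newsletters: 0.05 × 0.152 = 0.0076
  Personal: 0.07 × 0.115 = 0.00805
  Work: 0.36 × 0.406 = 0.14616
Normalizing constant = 0.31385.
P(Newsletters | evidence) = 0.0076 / 0.31385 ≈ 0.0242.

0.0242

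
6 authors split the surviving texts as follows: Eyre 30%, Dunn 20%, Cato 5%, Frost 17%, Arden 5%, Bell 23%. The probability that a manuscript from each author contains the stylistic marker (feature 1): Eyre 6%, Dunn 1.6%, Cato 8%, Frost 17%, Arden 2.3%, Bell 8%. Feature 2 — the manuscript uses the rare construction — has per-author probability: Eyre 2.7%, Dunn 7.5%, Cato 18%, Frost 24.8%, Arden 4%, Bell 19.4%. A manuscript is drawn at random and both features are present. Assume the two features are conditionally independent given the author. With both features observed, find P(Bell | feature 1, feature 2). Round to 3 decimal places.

0.292

By Bayes' rule, posterior ∝ prior × likelihood:
  Eyre: 0.3 × 0.06 × 0.027 = 0.000486
  Dunn: 0.2 × 0.016 × 0.075 = 0.00024
  Cato: 0.05 × 0.08 × 0.18 = 0.00072
  Frost: 0.17 × 0.17 × 0.248 = 0.0071672
  Arden: 0.05 × 0.023 × 0.04 = 0.000046
  Bell: 0.23 × 0.08 × 0.194 = 0.0035696
Sum = 0.0122288.
P(Bell | evidence) = 0.0035696 / 0.0122288 ≈ 0.292.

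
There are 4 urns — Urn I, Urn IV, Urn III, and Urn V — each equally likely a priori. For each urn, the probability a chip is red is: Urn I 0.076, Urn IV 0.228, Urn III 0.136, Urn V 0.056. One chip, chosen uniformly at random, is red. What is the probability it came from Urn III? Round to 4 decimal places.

With a uniform prior (1/4 each), posterior ∝ likelihood:
  Urn I: 0.076
  Urn IV: 0.228
  Urn III: 0.136
  Urn V: 0.056
Total = 0.496.
P(Urn III | evidence) = 0.136 / 0.496 ≈ 0.2742.

0.2742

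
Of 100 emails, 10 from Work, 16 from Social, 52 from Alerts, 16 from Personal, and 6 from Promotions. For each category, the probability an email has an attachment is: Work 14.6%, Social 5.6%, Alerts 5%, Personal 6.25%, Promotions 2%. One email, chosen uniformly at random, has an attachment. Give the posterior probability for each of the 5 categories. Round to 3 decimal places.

Work 0.240, Social 0.147, Alerts 0.428, Personal 0.165, Promotions 0.020

By Bayes' rule, posterior ∝ prior × likelihood:
  Work: 0.1 × 0.146 = 0.0146
  Social: 0.16 × 0.056 = 0.00896
  Alerts: 0.52 × 0.05 = 0.026
  Personal: 0.16 × 0.0625 = 0.01
  Promotions: 0.06 × 0.02 = 0.0012
Normalizing constant = 0.06076.
P(Work | attachment) = 0.0146/0.06076 ≈ 0.240
P(Social | attachment) = 0.00896/0.06076 ≈ 0.147
P(Alerts | attachment) = 0.026/0.06076 ≈ 0.428
P(Personal | attachment) = 0.01/0.06076 ≈ 0.165
P(Promotions | attachment) = 0.0012/0.06076 ≈ 0.020
(Check: 0.240+0.147+0.428+0.165+0.020 = 1.000.)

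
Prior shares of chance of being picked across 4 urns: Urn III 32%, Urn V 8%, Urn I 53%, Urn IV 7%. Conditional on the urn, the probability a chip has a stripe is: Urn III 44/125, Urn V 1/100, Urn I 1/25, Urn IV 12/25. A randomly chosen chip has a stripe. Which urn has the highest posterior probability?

By Bayes' rule, posterior ∝ prior × likelihood:
  Urn III: 0.32 × 0.352 = 0.11264
  Urn V: 0.08 × 0.01 = 0.0008
  Urn I: 0.53 × 0.04 = 0.0212
  Urn IV: 0.07 × 0.48 = 0.0336
Sum = 0.16824.
Largest term belongs to Urn III, so Urn III is most probable.

Urn III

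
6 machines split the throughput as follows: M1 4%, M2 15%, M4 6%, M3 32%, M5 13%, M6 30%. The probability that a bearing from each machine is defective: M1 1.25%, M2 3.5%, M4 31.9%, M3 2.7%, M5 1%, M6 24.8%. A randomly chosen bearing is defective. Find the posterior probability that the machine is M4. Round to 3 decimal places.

0.175

By Bayes' rule, posterior ∝ prior × likelihood:
  M1: 0.04 × 0.0125 = 0.0005
  M2: 0.15 × 0.035 = 0.00525
  M4: 0.06 × 0.319 = 0.01914
  M3: 0.32 × 0.027 = 0.00864
  M5: 0.13 × 0.01 = 0.0013
  M6: 0.3 × 0.248 = 0.0744
Total = 0.10923.
P(M4 | evidence) = 0.01914 / 0.10923 ≈ 0.175.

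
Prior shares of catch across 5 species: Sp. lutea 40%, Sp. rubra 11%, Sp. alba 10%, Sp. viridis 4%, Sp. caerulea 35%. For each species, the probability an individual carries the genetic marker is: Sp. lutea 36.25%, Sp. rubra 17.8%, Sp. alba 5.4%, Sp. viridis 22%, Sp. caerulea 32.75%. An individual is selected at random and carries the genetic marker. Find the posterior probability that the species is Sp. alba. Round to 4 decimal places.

0.0184

By Bayes' rule, posterior ∝ prior × likelihood:
  Sp. lutea: 0.4 × 0.3625 = 0.145
  Sp. rubra: 0.11 × 0.178 = 0.01958
  Sp. alba: 0.1 × 0.054 = 0.0054
  Sp. viridis: 0.04 × 0.22 = 0.0088
  Sp. caerulea: 0.35 × 0.3275 = 0.114625
Total = 0.293405.
P(Sp. alba | evidence) = 0.0054 / 0.293405 ≈ 0.0184.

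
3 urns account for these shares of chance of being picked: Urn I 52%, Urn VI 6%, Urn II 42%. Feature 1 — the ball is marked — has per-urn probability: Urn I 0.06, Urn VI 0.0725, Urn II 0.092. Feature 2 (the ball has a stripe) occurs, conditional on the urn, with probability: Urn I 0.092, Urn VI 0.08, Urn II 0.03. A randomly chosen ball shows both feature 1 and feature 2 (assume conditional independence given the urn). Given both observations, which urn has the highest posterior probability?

Urn I

By Bayes' rule, posterior ∝ prior × likelihood:
  Urn I: 0.52 × 0.06 × 0.092 = 0.0028704
  Urn VI: 0.06 × 0.0725 × 0.08 = 0.000348
  Urn II: 0.42 × 0.092 × 0.03 = 0.0011592
Total = 0.0043776.
Largest term belongs to Urn I, so Urn I is most probable.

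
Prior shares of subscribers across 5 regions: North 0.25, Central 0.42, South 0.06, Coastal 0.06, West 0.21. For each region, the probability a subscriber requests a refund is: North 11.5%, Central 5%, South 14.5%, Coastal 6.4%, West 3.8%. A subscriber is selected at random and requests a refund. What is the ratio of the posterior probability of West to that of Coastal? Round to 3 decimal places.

2.078

Compute prior × likelihood for every hypothesis:
  North: 0.25 × 0.115 = 0.02875
  Central: 0.42 × 0.05 = 0.021
  South: 0.06 × 0.145 = 0.0087
  Coastal: 0.06 × 0.064 = 0.00384
  West: 0.21 × 0.038 = 0.00798
Sum = 0.07027.
The ratio is 0.00798 / 0.00384 (the normalizer cancels) = 2.078.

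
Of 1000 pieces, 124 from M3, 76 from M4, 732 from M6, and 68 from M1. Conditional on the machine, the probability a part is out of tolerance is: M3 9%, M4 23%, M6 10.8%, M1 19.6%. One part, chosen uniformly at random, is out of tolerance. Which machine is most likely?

Unnormalized posteriors (prior × likelihood):
  M3: 0.124 × 0.09 = 0.01116
  M4: 0.076 × 0.23 = 0.01748
  M6: 0.732 × 0.108 = 0.079056
  M1: 0.068 × 0.196 = 0.013328
Total = 0.121024.
Largest term belongs to M6, so M6 is most probable.

M6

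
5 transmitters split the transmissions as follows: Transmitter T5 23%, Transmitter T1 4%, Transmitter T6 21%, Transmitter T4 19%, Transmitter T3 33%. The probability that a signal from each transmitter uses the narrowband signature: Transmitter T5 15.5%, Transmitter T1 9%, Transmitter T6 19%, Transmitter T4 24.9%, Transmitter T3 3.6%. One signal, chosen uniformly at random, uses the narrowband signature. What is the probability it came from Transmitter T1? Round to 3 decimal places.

Prior × likelihood for each hypothesis:
  Transmitter T5: 0.23 × 0.155 = 0.03565
  Transmitter T1: 0.04 × 0.09 = 0.0036
  Transmitter T6: 0.21 × 0.19 = 0.0399
  Transmitter T4: 0.19 × 0.249 = 0.04731
  Transmitter T3: 0.33 × 0.036 = 0.01188
Sum = 0.13834.
P(Transmitter T1 | evidence) = 0.0036 / 0.13834 ≈ 0.026.

0.026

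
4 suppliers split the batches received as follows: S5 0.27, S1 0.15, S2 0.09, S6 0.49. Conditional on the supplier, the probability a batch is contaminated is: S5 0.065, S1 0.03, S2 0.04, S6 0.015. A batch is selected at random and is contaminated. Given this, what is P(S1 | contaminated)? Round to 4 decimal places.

0.1364

Compute prior × likelihood for every hypothesis:
  S5: 0.27 × 0.065 = 0.01755
  S1: 0.15 × 0.03 = 0.0045
  S2: 0.09 × 0.04 = 0.0036
  S6: 0.49 × 0.015 = 0.00735
Total = 0.033.
P(S1 | evidence) = 0.0045 / 0.033 ≈ 0.1364.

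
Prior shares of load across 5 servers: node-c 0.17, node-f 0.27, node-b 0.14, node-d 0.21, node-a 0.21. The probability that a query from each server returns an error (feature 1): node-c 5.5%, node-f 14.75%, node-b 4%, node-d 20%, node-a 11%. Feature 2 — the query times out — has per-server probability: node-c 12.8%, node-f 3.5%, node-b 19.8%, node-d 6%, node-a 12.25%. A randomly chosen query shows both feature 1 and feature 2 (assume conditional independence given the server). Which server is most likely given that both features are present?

node-a

Compute prior × likelihood for every hypothesis:
  node-c: 0.17 × 0.055 × 0.128 = 0.0011968
  node-f: 0.27 × 0.1475 × 0.035 = 0.001393875
  node-b: 0.14 × 0.04 × 0.198 = 0.0011088
  node-d: 0.21 × 0.2 × 0.06 = 0.00252
  node-a: 0.21 × 0.11 × 0.1225 = 0.00282975
Sum = 0.009049225.
Largest term belongs to node-a, so node-a is most probable.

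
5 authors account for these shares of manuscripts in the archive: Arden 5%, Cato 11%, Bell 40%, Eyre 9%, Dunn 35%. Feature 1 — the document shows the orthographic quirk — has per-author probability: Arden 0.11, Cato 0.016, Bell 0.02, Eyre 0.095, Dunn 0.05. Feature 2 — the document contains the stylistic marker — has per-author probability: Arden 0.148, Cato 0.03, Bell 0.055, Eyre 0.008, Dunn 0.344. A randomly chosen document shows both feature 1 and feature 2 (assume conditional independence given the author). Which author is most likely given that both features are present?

Dunn

By Bayes' rule, posterior ∝ prior × likelihood:
  Arden: 0.05 × 0.11 × 0.148 = 0.000814
  Cato: 0.11 × 0.016 × 0.03 = 0.0000528
  Bell: 0.4 × 0.02 × 0.055 = 0.00044
  Eyre: 0.09 × 0.095 × 0.008 = 0.0000684
  Dunn: 0.35 × 0.05 × 0.344 = 0.00602
Sum = 0.0073952.
Largest term belongs to Dunn, so Dunn is most probable.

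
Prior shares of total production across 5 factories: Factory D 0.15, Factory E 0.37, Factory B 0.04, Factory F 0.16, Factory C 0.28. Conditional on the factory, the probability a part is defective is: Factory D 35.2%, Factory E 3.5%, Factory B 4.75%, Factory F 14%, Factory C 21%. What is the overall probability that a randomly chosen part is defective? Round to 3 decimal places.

Unnormalized posteriors (prior × likelihood):
  Factory D: 0.15 × 0.352 = 0.0528
  Factory E: 0.37 × 0.035 = 0.01295
  Factory B: 0.04 × 0.0475 = 0.0019
  Factory F: 0.16 × 0.14 = 0.0224
  Factory C: 0.28 × 0.21 = 0.0588
P(defective) = 0.0528 + 0.01295 + 0.0019 + 0.0224 + 0.0588 = 0.14885 → 0.149.

0.149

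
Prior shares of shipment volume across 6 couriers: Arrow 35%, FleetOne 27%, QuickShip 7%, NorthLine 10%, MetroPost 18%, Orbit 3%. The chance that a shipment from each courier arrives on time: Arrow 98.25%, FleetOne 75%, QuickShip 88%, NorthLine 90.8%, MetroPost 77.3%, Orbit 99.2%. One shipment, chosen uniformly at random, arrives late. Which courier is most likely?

Taking complements, P(late | each) = Arrow 0.0175, FleetOne 0.25, QuickShip 0.12, NorthLine 0.092, MetroPost 0.227, Orbit 0.008.
Compute prior × likelihood for every hypothesis:
  Arrow: 0.35 × 0.0175 = 0.006125
  FleetOne: 0.27 × 0.25 = 0.0675
  QuickShip: 0.07 × 0.12 = 0.0084
  NorthLine: 0.1 × 0.092 = 0.0092
  MetroPost: 0.18 × 0.227 = 0.04086
  Orbit: 0.03 × 0.008 = 0.00024
Normalizing constant = 0.132325.
Largest term belongs to FleetOne, so FleetOne is most probable.

FleetOne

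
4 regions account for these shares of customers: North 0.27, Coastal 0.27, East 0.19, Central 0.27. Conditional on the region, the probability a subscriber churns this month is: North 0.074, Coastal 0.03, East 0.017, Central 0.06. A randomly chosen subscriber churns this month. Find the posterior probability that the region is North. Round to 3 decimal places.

0.421

Unnormalized posteriors (prior × likelihood):
  North: 0.27 × 0.074 = 0.01998
  Coastal: 0.27 × 0.03 = 0.0081
  East: 0.19 × 0.017 = 0.00323
  Central: 0.27 × 0.06 = 0.0162
Normalizing constant = 0.04751.
P(North | evidence) = 0.01998 / 0.04751 ≈ 0.421.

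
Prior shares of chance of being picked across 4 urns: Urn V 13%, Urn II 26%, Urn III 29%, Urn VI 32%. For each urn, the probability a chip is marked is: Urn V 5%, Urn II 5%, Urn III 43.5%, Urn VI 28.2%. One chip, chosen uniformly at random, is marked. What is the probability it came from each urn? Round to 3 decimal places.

Urn V 0.028, Urn II 0.055, Urn III 0.535, Urn VI 0.383

Prior × likelihood for each hypothesis:
  Urn V: 0.13 × 0.05 = 0.0065
  Urn II: 0.26 × 0.05 = 0.013
  Urn III: 0.29 × 0.435 = 0.12615
  Urn VI: 0.32 × 0.282 = 0.09024
Total = 0.23589.
P(Urn V | marked) = 0.0065/0.23589 ≈ 0.028
P(Urn II | marked) = 0.013/0.23589 ≈ 0.055
P(Urn III | marked) = 0.12615/0.23589 ≈ 0.535
P(Urn VI | marked) = 0.09024/0.23589 ≈ 0.383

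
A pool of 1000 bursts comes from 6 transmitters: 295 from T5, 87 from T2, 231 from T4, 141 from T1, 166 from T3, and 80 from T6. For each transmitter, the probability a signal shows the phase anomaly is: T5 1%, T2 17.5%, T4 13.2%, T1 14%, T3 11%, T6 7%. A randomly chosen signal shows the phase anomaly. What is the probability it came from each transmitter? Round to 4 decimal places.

Prior × likelihood for each hypothesis:
  T5: 0.295 × 0.01 = 0.00295
  T2: 0.087 × 0.175 = 0.015225
  T4: 0.231 × 0.132 = 0.030492
  T1: 0.141 × 0.14 = 0.01974
  T3: 0.166 × 0.11 = 0.01826
  T6: 0.08 × 0.07 = 0.0056
Sum = 0.092267.
P(T5 | anomaly) = 0.00295/0.092267 ≈ 0.0320
P(T2 | anomaly) = 0.015225/0.092267 ≈ 0.1650
P(T4 | anomaly) = 0.030492/0.092267 ≈ 0.3305
P(T1 | anomaly) = 0.01974/0.092267 ≈ 0.2139
P(T3 | anomaly) = 0.01826/0.092267 ≈ 0.1979
P(T6 | anomaly) = 0.0056/0.092267 ≈ 0.0607

T5 0.0320, T2 0.1650, T4 0.3305, T1 0.2139, T3 0.1979, T6 0.0607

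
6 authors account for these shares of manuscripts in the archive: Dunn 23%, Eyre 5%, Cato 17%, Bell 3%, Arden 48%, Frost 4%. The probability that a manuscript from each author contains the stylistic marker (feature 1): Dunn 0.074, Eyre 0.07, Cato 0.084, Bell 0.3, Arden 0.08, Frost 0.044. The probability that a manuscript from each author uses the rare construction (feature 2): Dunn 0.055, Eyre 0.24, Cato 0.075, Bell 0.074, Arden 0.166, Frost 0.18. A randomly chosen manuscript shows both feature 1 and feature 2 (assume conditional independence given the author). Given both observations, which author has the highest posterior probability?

Unnormalized posteriors (prior × likelihood):
  Dunn: 0.23 × 0.074 × 0.055 = 0.0009361
  Eyre: 0.05 × 0.07 × 0.24 = 0.00084
  Cato: 0.17 × 0.084 × 0.075 = 0.001071
  Bell: 0.03 × 0.3 × 0.074 = 0.000666
  Arden: 0.48 × 0.08 × 0.166 = 0.0063744
  Frost: 0.04 × 0.044 × 0.18 = 0.0003168
Normalizing constant = 0.0102043.
Largest term belongs to Arden, so Arden is most probable.

Arden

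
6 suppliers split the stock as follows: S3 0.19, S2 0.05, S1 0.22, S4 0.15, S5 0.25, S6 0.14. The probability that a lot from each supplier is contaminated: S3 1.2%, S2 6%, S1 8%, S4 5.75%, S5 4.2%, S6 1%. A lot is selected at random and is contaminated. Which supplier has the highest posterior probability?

S1

Prior × likelihood for each hypothesis:
  S3: 0.19 × 0.012 = 0.00228
  S2: 0.05 × 0.06 = 0.003
  S1: 0.22 × 0.08 = 0.0176
  S4: 0.15 × 0.0575 = 0.008625
  S5: 0.25 × 0.042 = 0.0105
  S6: 0.14 × 0.01 = 0.0014
Normalizing constant = 0.043405.
Largest term belongs to S1, so S1 is most probable.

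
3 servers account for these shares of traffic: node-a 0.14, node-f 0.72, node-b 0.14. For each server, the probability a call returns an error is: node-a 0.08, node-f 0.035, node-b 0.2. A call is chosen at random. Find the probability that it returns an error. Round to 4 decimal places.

0.0644

Compute prior × likelihood for every hypothesis:
  node-a: 0.14 × 0.08 = 0.0112
  node-f: 0.72 × 0.035 = 0.0252
  node-b: 0.14 × 0.2 = 0.028
P(error) = 0.0112 + 0.0252 + 0.028 = 0.0644 → 0.0644.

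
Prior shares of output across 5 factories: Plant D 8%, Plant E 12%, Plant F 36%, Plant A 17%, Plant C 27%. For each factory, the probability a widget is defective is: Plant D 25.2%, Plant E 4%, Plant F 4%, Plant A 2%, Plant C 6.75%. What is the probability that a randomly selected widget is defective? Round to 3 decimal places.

0.061

Compute prior × likelihood for every hypothesis:
  Plant D: 0.08 × 0.252 = 0.02016
  Plant E: 0.12 × 0.04 = 0.0048
  Plant F: 0.36 × 0.04 = 0.0144
  Plant A: 0.17 × 0.02 = 0.0034
  Plant C: 0.27 × 0.0675 = 0.018225
P(defective) = 0.02016 + 0.0048 + 0.0144 + 0.0034 + 0.018225 = 0.060985 → 0.061.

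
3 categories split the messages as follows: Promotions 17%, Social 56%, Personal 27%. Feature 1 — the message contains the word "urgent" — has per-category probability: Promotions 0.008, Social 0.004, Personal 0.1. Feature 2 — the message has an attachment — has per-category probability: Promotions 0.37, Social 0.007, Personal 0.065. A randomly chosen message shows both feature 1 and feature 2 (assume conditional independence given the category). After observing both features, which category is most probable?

Prior × likelihood for each hypothesis:
  Promotions: 0.17 × 0.008 × 0.37 = 0.0005032
  Social: 0.56 × 0.004 × 0.007 = 0.00001568
  Personal: 0.27 × 0.1 × 0.065 = 0.001755
Normalizing constant = 0.00227388.
Largest term belongs to Personal, so Personal is most probable.

Personal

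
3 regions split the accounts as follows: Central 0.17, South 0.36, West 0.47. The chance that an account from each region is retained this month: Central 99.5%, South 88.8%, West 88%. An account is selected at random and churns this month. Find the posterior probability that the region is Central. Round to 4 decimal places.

Taking complements, P(churn | each) = Central 0.005, South 0.112, West 0.12.
Compute prior × likelihood for every hypothesis:
  Central: 0.17 × 0.005 = 0.00085
  South: 0.36 × 0.112 = 0.04032
  West: 0.47 × 0.12 = 0.0564
Normalizing constant = 0.09757.
P(Central | evidence) = 0.00085 / 0.09757 ≈ 0.0087.

0.0087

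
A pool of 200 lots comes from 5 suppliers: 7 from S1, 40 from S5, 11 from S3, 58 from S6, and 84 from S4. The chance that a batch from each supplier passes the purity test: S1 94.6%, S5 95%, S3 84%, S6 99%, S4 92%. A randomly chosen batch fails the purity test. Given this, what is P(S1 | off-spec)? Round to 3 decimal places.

Taking complements, P(off-spec | each) = S1 0.054, S5 0.05, S3 0.16, S6 0.01, S4 0.08.
Compute prior × likelihood for every hypothesis:
  S1: 0.035 × 0.054 = 0.00189
  S5: 0.2 × 0.05 = 0.01
  S3: 0.055 × 0.16 = 0.0088
  S6: 0.29 × 0.01 = 0.0029
  S4: 0.42 × 0.08 = 0.0336
Normalizing constant = 0.05719.
P(S1 | evidence) = 0.00189 / 0.05719 ≈ 0.033.

0.033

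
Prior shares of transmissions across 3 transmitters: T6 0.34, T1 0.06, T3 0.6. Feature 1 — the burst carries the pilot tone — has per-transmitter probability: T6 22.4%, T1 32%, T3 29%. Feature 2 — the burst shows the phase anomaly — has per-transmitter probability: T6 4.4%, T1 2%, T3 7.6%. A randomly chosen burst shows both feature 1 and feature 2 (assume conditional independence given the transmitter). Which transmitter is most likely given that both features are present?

Prior × likelihood for each hypothesis:
  T6: 0.34 × 0.224 × 0.044 = 0.00335104
  T1: 0.06 × 0.32 × 0.02 = 0.000384
  T3: 0.6 × 0.29 × 0.076 = 0.013224
Normalizing constant = 0.01695904.
Largest term belongs to T3, so T3 is most probable.

T3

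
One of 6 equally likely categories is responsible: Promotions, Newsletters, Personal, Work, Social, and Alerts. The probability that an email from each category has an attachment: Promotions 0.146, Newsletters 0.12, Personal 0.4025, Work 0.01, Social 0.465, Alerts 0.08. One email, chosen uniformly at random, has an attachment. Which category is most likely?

Since the prior is uniform, the posterior is proportional to the likelihood:
  Promotions: 0.146
  Newsletters: 0.12
  Personal: 0.4025
  Work: 0.01
  Social: 0.465
  Alerts: 0.08
Total = 1.2235.
Largest term belongs to Social, so Social is most probable.

Social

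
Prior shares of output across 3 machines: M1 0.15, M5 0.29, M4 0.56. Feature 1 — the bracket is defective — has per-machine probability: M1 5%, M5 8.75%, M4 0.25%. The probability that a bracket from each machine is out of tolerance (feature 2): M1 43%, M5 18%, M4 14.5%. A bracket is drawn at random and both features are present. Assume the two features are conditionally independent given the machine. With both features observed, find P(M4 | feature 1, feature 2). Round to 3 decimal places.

0.025

Compute prior × likelihood for every hypothesis:
  M1: 0.15 × 0.05 × 0.43 = 0.003225
  M5: 0.29 × 0.0875 × 0.18 = 0.0045675
  M4: 0.56 × 0.0025 × 0.145 = 0.000203
Normalizing constant = 0.0079955.
P(M4 | evidence) = 0.000203 / 0.0079955 ≈ 0.025.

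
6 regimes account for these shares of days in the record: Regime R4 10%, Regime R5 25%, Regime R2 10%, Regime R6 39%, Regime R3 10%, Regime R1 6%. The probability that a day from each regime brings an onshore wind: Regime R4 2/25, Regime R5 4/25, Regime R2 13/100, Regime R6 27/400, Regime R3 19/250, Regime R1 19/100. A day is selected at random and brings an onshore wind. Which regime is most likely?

Unnormalized posteriors (prior × likelihood):
  Regime R4: 0.1 × 0.08 = 0.008
  Regime R5: 0.25 × 0.16 = 0.04
  Regime R2: 0.1 × 0.13 = 0.013
  Regime R6: 0.39 × 0.0675 = 0.026325
  Regime R3: 0.1 × 0.076 = 0.0076
  Regime R1: 0.06 × 0.19 = 0.0114
Total = 0.106325.
Largest term belongs to Regime R5, so Regime R5 is most probable.

Regime R5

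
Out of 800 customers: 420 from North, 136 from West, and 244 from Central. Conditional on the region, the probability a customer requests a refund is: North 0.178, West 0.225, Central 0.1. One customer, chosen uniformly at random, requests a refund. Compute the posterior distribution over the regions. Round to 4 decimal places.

By Bayes' rule, posterior ∝ prior × likelihood:
  North: 0.525 × 0.178 = 0.09345
  West: 0.17 × 0.225 = 0.03825
  Central: 0.305 × 0.1 = 0.0305
Total = 0.1622.
P(North | refund) = 0.09345/0.1622 ≈ 0.5761
P(West | refund) = 0.03825/0.1622 ≈ 0.2358
P(Central | refund) = 0.0305/0.1622 ≈ 0.1880
(Check: 0.5761+0.2358+0.1880 = 0.9999.)

North 0.5761, West 0.2358, Central 0.1880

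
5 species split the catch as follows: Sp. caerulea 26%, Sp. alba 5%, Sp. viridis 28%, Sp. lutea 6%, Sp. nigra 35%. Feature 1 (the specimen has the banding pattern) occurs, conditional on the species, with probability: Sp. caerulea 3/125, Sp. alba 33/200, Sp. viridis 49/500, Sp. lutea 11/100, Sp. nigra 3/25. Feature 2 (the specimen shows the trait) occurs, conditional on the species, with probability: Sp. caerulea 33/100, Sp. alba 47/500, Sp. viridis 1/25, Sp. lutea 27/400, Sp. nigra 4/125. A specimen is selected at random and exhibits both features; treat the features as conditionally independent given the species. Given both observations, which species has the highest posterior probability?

Unnormalized posteriors (prior × likelihood):
  Sp. caerulea: 0.26 × 0.024 × 0.33 = 0.0020592
  Sp. alba: 0.05 × 0.165 × 0.094 = 0.0007755
  Sp. viridis: 0.28 × 0.098 × 0.04 = 0.0010976
  Sp. lutea: 0.06 × 0.11 × 0.0675 = 0.0004455
  Sp. nigra: 0.35 × 0.12 × 0.032 = 0.001344
Total = 0.0057218.
Largest term belongs to Sp. caerulea, so Sp. caerulea is most probable.

Sp. caerulea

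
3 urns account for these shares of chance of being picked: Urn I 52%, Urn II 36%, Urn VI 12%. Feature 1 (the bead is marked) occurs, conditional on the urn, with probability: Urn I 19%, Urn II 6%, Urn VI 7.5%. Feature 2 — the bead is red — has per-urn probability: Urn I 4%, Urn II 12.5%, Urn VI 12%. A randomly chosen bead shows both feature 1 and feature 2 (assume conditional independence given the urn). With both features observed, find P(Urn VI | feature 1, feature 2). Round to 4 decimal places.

Unnormalized posteriors (prior × likelihood):
  Urn I: 0.52 × 0.19 × 0.04 = 0.003952
  Urn II: 0.36 × 0.06 × 0.125 = 0.0027
  Urn VI: 0.12 × 0.075 × 0.12 = 0.00108
Sum = 0.007732.
P(Urn VI | evidence) = 0.00108 / 0.007732 ≈ 0.1397.

0.1397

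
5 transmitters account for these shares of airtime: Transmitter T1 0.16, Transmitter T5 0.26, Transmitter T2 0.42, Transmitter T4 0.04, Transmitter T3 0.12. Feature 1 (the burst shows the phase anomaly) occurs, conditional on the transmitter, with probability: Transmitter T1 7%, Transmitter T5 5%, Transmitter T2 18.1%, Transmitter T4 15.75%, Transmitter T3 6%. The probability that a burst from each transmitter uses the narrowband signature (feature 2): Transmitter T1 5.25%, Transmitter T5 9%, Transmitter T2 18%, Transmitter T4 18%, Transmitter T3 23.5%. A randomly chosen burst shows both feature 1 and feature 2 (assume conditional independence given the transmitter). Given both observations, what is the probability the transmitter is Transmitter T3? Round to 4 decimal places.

0.0926

Unnormalized posteriors (prior × likelihood):
  Transmitter T1: 0.16 × 0.07 × 0.0525 = 0.000588
  Transmitter T5: 0.26 × 0.05 × 0.09 = 0.00117
  Transmitter T2: 0.42 × 0.181 × 0.18 = 0.0136836
  Transmitter T4: 0.04 × 0.1575 × 0.18 = 0.001134
  Transmitter T3: 0.12 × 0.06 × 0.235 = 0.001692
Sum = 0.0182676.
P(Transmitter T3 | evidence) = 0.001692 / 0.0182676 ≈ 0.0926.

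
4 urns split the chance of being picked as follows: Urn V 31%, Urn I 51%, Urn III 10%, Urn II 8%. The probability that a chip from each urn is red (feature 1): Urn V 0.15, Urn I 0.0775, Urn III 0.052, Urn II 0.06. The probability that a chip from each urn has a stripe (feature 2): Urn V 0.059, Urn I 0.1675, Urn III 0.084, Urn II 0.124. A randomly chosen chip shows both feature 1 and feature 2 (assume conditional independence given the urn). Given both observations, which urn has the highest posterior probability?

By Bayes' rule, posterior ∝ prior × likelihood:
  Urn V: 0.31 × 0.15 × 0.059 = 0.0027435
  Urn I: 0.51 × 0.0775 × 0.1675 = 0.0066204375
  Urn III: 0.1 × 0.052 × 0.084 = 0.0004368
  Urn II: 0.08 × 0.06 × 0.124 = 0.0005952
Normalizing constant = 0.0103959375.
Largest term belongs to Urn I, so Urn I is most probable.

Urn I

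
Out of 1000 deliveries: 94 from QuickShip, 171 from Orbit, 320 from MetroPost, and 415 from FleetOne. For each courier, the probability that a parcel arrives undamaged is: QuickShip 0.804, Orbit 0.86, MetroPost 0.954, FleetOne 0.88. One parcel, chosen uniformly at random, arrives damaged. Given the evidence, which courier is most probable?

Taking complements, P(damaged | each) = QuickShip 0.196, Orbit 0.14, MetroPost 0.046, FleetOne 0.12.
Prior × likelihood for each hypothesis:
  QuickShip: 0.094 × 0.196 = 0.018424
  Orbit: 0.171 × 0.14 = 0.02394
  MetroPost: 0.32 × 0.046 = 0.01472
  FleetOne: 0.415 × 0.12 = 0.0498
Sum = 0.106884.
Largest term belongs to FleetOne, so FleetOne is most probable.

FleetOne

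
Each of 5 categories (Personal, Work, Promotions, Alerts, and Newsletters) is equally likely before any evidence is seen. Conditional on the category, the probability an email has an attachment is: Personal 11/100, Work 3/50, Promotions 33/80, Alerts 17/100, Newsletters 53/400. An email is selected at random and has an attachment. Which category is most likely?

With a uniform prior (1/5 each), posterior ∝ likelihood:
  Personal: 0.11
  Work: 0.06
  Promotions: 0.4125
  Alerts: 0.17
  Newsletters: 0.1325
Total = 0.885.
Largest term belongs to Promotions, so Promotions is most probable.

Promotions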